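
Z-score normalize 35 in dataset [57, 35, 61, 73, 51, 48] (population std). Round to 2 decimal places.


Mean = (57 + 35 + 61 + 73 + 51 + 48) / 6 = 54.1667
Variance = sum((x_i - mean)^2) / n = 137.4722
Std = sqrt(137.4722) = 11.7249
Z = (x - mean) / std
= (35 - 54.1667) / 11.7249
= -19.1667 / 11.7249
= -1.63

-1.63


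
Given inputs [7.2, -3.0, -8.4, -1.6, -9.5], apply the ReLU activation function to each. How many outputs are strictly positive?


ReLU(x) = max(0, x) for each element:
ReLU(7.2) = 7.2
ReLU(-3.0) = 0
ReLU(-8.4) = 0
ReLU(-1.6) = 0
ReLU(-9.5) = 0
Active neurons (>0): 1

1


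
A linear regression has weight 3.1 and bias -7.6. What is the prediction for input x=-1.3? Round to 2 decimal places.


y = 3.1 * -1.3 + (-7.6)
= -4.03 + (-7.6)
= -11.63

-11.63


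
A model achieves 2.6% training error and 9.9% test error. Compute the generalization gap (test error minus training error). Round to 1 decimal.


Generalization gap = test_error - train_error
= 9.9 - 2.6
= 7.3%
A moderate gap.

7.3


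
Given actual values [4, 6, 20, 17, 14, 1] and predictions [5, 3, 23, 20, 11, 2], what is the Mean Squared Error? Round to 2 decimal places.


Differences: [-1, 3, -3, -3, 3, -1]
Squared errors: [1, 9, 9, 9, 9, 1]
Sum of squared errors = 38
MSE = 38 / 6 = 6.33

6.33


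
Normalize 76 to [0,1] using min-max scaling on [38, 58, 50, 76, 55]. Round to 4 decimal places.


Min = 38, Max = 76
Range = 76 - 38 = 38
Scaled = (x - min) / (max - min)
= (76 - 38) / 38
= 38 / 38
= 1.0000

1.0000


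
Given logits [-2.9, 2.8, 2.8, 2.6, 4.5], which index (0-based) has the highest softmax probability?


Softmax is a monotonic transformation, so it preserves the argmax.
We need to find the index of the maximum logit.
Index 0: -2.9
Index 1: 2.8
Index 2: 2.8
Index 3: 2.6
Index 4: 4.5
Maximum logit = 4.5 at index 4

4


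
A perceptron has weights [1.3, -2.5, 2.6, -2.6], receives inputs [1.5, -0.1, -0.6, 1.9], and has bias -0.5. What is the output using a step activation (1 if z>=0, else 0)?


z = w . x + b
= 1.3*1.5 + -2.5*-0.1 + 2.6*-0.6 + -2.6*1.9 + -0.5
= 1.95 + 0.25 + -1.56 + -4.94 + -0.5
= -4.3 + -0.5
= -4.8
Since z = -4.8 < 0, output = 0

0


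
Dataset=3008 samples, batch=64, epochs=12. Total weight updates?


Iterations per epoch = 3008 / 64 = 47
Total updates = iterations_per_epoch * epochs
= 47 * 12
= 564

564


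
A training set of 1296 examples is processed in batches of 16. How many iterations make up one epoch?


Iterations per epoch = dataset_size / batch_size
= 1296 / 16
= 81

81


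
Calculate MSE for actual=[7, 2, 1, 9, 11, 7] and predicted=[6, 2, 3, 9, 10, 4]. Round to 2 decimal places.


Differences: [1, 0, -2, 0, 1, 3]
Squared errors: [1, 0, 4, 0, 1, 9]
Sum of squared errors = 15
MSE = 15 / 6 = 2.50

2.50


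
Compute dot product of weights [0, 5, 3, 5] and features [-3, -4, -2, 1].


Element-wise products:
0 * -3 = 0
5 * -4 = -20
3 * -2 = -6
5 * 1 = 5
Sum = 0 + -20 + -6 + 5
= -21

-21


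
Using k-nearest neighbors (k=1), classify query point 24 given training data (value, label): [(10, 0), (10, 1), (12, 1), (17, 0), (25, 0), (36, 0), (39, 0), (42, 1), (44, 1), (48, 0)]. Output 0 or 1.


Distances from query 24:
Point 25 (class 0): distance = 1
K=1 nearest neighbors: classes = [0]
Votes for class 1: 0 / 1
Majority vote => class 0

0


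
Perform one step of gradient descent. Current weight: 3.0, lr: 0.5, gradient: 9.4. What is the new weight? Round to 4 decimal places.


w_new = w_old - lr * gradient
= 3.0 - 0.5 * 9.4
= 3.0 - (4.7)
= -1.7000

-1.7000


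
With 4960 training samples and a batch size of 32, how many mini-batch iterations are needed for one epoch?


Iterations per epoch = dataset_size / batch_size
= 4960 / 32
= 155

155


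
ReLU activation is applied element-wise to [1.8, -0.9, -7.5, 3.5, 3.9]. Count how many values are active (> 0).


ReLU(x) = max(0, x) for each element:
ReLU(1.8) = 1.8
ReLU(-0.9) = 0
ReLU(-7.5) = 0
ReLU(3.5) = 3.5
ReLU(3.9) = 3.9
Active neurons (>0): 3

3


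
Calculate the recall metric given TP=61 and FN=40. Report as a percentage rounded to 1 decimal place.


Recall = TP / (TP + FN) * 100
= 61 / (61 + 40)
= 61 / 101
= 0.604
= 60.4%

60.4


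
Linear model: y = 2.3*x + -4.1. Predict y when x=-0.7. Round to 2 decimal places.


y = 2.3 * -0.7 + (-4.1)
= -1.61 + (-4.1)
= -5.71

-5.71


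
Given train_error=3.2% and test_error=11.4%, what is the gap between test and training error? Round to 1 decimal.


Generalization gap = test_error - train_error
= 11.4 - 3.2
= 8.2%
A moderate gap.

8.2


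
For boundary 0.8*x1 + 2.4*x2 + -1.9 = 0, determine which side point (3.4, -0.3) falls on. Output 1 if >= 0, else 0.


Compute 0.8 * 3.4 + 2.4 * -0.3 + -1.9
= 2.72 + -0.72 + -1.9
= 0.1
Since 0.1 >= 0, the point is on the positive side.

1


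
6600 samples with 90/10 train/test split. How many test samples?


Train samples = 6600 * 90% = 5940
Test samples = 6600 - 5940
= 660

660


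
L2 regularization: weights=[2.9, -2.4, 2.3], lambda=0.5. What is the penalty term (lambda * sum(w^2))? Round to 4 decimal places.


Squaring each weight:
2.9^2 = 8.41
(-2.4)^2 = 5.76
2.3^2 = 5.29
Sum of squares = 19.46
Penalty = 0.5 * 19.46 = 9.7300

9.7300


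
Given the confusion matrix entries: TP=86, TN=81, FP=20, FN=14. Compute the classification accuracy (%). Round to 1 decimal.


Accuracy = (TP + TN) / (TP + TN + FP + FN) * 100
= (86 + 81) / (86 + 81 + 20 + 14)
= 167 / 201
= 0.8308
= 83.1%

83.1


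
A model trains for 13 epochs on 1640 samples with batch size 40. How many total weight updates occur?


Iterations per epoch = 1640 / 40 = 41
Total updates = iterations_per_epoch * epochs
= 41 * 13
= 533

533


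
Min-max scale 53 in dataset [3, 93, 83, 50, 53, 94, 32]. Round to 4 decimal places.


Min = 3, Max = 94
Range = 94 - 3 = 91
Scaled = (x - min) / (max - min)
= (53 - 3) / 91
= 50 / 91
= 0.5495

0.5495


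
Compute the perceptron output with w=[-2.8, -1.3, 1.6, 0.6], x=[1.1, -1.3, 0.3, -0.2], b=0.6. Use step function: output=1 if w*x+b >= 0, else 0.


z = w . x + b
= -2.8*1.1 + -1.3*-1.3 + 1.6*0.3 + 0.6*-0.2 + 0.6
= -3.08 + 1.69 + 0.48 + -0.12 + 0.6
= -1.03 + 0.6
= -0.43
Since z = -0.43 < 0, output = 0

0


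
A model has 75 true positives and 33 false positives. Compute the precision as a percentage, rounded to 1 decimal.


Precision = TP / (TP + FP) * 100
= 75 / (75 + 33)
= 75 / 108
= 0.6944
= 69.4%

69.4


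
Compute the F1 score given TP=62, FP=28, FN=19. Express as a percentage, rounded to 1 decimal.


Precision = TP / (TP + FP) = 62 / 90 = 0.6889
Recall = TP / (TP + FN) = 62 / 81 = 0.7654
F1 = 2 * P * R / (P + R)
= 2 * 0.6889 * 0.7654 / (0.6889 + 0.7654)
= 1.0546 / 1.4543
= 0.7251
As percentage: 72.5%

72.5


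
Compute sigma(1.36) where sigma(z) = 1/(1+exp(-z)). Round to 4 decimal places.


sigmoid(z) = 1 / (1 + exp(-z))
exp(-(1.36)) = exp(-1.36) = 0.2567
1 + 0.2567 = 1.2567
1 / 1.2567 = 0.7958

0.7958


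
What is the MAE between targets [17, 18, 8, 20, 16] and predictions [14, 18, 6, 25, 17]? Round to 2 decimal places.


Absolute errors: [3, 0, 2, 5, 1]
Sum of absolute errors = 11
MAE = 11 / 5 = 2.20

2.20


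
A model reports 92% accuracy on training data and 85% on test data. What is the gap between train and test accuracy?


Gap = train_accuracy - test_accuracy
= 92 - 85
= 7%
This moderate gap may indicate mild overfitting.

7


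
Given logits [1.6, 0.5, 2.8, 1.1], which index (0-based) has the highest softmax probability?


Softmax is a monotonic transformation, so it preserves the argmax.
We need to find the index of the maximum logit.
Index 0: 1.6
Index 1: 0.5
Index 2: 2.8
Index 3: 1.1
Maximum logit = 2.8 at index 2

2


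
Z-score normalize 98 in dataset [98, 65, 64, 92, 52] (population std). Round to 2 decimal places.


Mean = (98 + 65 + 64 + 92 + 52) / 5 = 74.2
Variance = sum((x_i - mean)^2) / n = 312.96
Std = sqrt(312.96) = 17.6907
Z = (x - mean) / std
= (98 - 74.2) / 17.6907
= 23.8 / 17.6907
= 1.35

1.35


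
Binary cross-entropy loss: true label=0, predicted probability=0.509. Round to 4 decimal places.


For y=0: Loss = -log(1-p)
= -log(1 - 0.509)
= -log(0.491)
= -(-0.7113)
= 0.7113

0.7113


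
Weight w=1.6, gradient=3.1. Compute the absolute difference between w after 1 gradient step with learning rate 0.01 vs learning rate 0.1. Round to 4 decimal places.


With lr=0.01: w_new = 1.6 - 0.01 * 3.1 = 1.569
With lr=0.1: w_new = 1.6 - 0.1 * 3.1 = 1.29
Absolute difference = |1.569 - 1.29|
= 0.2790

0.2790


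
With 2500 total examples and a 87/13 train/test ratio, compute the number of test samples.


Train samples = 2500 * 87% = 2175
Test samples = 2500 - 2175
= 325

325


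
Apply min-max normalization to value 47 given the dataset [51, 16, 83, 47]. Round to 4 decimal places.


Min = 16, Max = 83
Range = 83 - 16 = 67
Scaled = (x - min) / (max - min)
= (47 - 16) / 67
= 31 / 67
= 0.4627

0.4627


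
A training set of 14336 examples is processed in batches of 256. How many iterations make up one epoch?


Iterations per epoch = dataset_size / batch_size
= 14336 / 256
= 56

56


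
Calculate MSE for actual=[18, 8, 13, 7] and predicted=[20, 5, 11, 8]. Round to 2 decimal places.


Differences: [-2, 3, 2, -1]
Squared errors: [4, 9, 4, 1]
Sum of squared errors = 18
MSE = 18 / 4 = 4.50

4.50


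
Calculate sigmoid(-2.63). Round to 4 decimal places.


sigmoid(z) = 1 / (1 + exp(-z))
exp(-(-2.63)) = exp(2.63) = 13.8738
1 + 13.8738 = 14.8738
1 / 14.8738 = 0.0672

0.0672


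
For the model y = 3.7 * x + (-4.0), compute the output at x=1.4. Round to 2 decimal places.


y = 3.7 * 1.4 + (-4.0)
= 5.18 + (-4.0)
= 1.18

1.18


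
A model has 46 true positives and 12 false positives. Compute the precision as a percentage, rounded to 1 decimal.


Precision = TP / (TP + FP) * 100
= 46 / (46 + 12)
= 46 / 58
= 0.7931
= 79.3%

79.3


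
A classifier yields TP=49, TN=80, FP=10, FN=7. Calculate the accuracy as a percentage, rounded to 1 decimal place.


Accuracy = (TP + TN) / (TP + TN + FP + FN) * 100
= (49 + 80) / (49 + 80 + 10 + 7)
= 129 / 146
= 0.8836
= 88.4%

88.4


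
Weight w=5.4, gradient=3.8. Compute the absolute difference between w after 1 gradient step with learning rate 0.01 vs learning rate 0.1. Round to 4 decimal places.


With lr=0.01: w_new = 5.4 - 0.01 * 3.8 = 5.362
With lr=0.1: w_new = 5.4 - 0.1 * 3.8 = 5.02
Absolute difference = |5.362 - 5.02|
= 0.3420

0.3420


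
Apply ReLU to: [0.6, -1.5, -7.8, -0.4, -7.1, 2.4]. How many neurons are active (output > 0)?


ReLU(x) = max(0, x) for each element:
ReLU(0.6) = 0.6
ReLU(-1.5) = 0
ReLU(-7.8) = 0
ReLU(-0.4) = 0
ReLU(-7.1) = 0
ReLU(2.4) = 2.4
Active neurons (>0): 2

2


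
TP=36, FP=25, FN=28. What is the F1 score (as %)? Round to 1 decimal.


Precision = TP / (TP + FP) = 36 / 61 = 0.5902
Recall = TP / (TP + FN) = 36 / 64 = 0.5625
F1 = 2 * P * R / (P + R)
= 2 * 0.5902 * 0.5625 / (0.5902 + 0.5625)
= 0.6639 / 1.1527
= 0.576
As percentage: 57.6%

57.6


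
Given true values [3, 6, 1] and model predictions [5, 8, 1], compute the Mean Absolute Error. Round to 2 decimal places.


Absolute errors: [2, 2, 0]
Sum of absolute errors = 4
MAE = 4 / 3 = 1.33

1.33


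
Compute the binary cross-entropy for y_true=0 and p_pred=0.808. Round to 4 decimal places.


For y=0: Loss = -log(1-p)
= -log(1 - 0.808)
= -log(0.192)
= -(-1.6503)
= 1.6503

1.6503


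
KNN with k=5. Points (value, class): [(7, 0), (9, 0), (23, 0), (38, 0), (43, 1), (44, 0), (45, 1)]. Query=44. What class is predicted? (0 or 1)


Distances from query 44:
Point 44 (class 0): distance = 0
Point 43 (class 1): distance = 1
Point 45 (class 1): distance = 1
Point 38 (class 0): distance = 6
Point 23 (class 0): distance = 21
K=5 nearest neighbors: classes = [0, 1, 1, 0, 0]
Votes for class 1: 2 / 5
Majority vote => class 0

0


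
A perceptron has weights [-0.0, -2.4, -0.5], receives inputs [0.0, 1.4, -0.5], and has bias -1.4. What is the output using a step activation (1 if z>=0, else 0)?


z = w . x + b
= -0.0*0.0 + -2.4*1.4 + -0.5*-0.5 + -1.4
= -0.0 + -3.36 + 0.25 + -1.4
= -3.11 + -1.4
= -4.51
Since z = -4.51 < 0, output = 0

0


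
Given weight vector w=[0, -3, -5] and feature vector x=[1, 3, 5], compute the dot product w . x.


Element-wise products:
0 * 1 = 0
-3 * 3 = -9
-5 * 5 = -25
Sum = 0 + -9 + -25
= -34

-34


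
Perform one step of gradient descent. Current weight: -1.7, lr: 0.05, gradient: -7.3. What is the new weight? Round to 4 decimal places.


w_new = w_old - lr * gradient
= -1.7 - 0.05 * -7.3
= -1.7 - (-0.365)
= -1.3350

-1.3350


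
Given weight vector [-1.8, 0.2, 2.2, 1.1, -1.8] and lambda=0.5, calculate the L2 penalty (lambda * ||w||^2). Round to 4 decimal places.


Squaring each weight:
(-1.8)^2 = 3.24
0.2^2 = 0.04
2.2^2 = 4.84
1.1^2 = 1.21
(-1.8)^2 = 3.24
Sum of squares = 12.57
Penalty = 0.5 * 12.57 = 6.2850

6.2850


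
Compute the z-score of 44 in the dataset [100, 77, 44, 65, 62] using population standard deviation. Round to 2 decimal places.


Mean = (100 + 77 + 44 + 65 + 62) / 5 = 69.6
Variance = sum((x_i - mean)^2) / n = 342.64
Std = sqrt(342.64) = 18.5105
Z = (x - mean) / std
= (44 - 69.6) / 18.5105
= -25.6 / 18.5105
= -1.38

-1.38


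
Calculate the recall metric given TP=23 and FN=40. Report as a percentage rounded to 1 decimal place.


Recall = TP / (TP + FN) * 100
= 23 / (23 + 40)
= 23 / 63
= 0.3651
= 36.5%

36.5


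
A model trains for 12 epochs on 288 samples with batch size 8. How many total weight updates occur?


Iterations per epoch = 288 / 8 = 36
Total updates = iterations_per_epoch * epochs
= 36 * 12
= 432

432


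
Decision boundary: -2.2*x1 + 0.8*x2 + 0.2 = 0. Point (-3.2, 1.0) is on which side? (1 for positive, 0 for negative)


Compute -2.2 * -3.2 + 0.8 * 1.0 + 0.2
= 7.04 + 0.8 + 0.2
= 8.04
Since 8.04 >= 0, the point is on the positive side.

1


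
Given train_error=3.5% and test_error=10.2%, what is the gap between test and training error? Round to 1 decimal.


Generalization gap = test_error - train_error
= 10.2 - 3.5
= 6.7%
A moderate gap.

6.7


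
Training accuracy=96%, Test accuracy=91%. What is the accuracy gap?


Gap = train_accuracy - test_accuracy
= 96 - 91
= 5%
This moderate gap may indicate mild overfitting.

5


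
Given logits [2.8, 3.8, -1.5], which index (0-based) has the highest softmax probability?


Softmax is a monotonic transformation, so it preserves the argmax.
We need to find the index of the maximum logit.
Index 0: 2.8
Index 1: 3.8
Index 2: -1.5
Maximum logit = 3.8 at index 1

1


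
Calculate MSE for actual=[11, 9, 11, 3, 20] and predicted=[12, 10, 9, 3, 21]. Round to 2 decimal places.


Differences: [-1, -1, 2, 0, -1]
Squared errors: [1, 1, 4, 0, 1]
Sum of squared errors = 7
MSE = 7 / 5 = 1.40

1.40


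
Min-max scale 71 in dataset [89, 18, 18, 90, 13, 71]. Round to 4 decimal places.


Min = 13, Max = 90
Range = 90 - 13 = 77
Scaled = (x - min) / (max - min)
= (71 - 13) / 77
= 58 / 77
= 0.7532

0.7532


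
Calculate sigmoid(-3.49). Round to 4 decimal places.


sigmoid(z) = 1 / (1 + exp(-z))
exp(-(-3.49)) = exp(3.49) = 32.7859
1 + 32.7859 = 33.7859
1 / 33.7859 = 0.0296

0.0296


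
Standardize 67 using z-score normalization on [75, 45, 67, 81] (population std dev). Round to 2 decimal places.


Mean = (75 + 45 + 67 + 81) / 4 = 67.0
Variance = sum((x_i - mean)^2) / n = 186.0
Std = sqrt(186.0) = 13.6382
Z = (x - mean) / std
= (67 - 67.0) / 13.6382
= 0.0 / 13.6382
= 0.00

0.00


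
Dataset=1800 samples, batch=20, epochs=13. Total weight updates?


Iterations per epoch = 1800 / 20 = 90
Total updates = iterations_per_epoch * epochs
= 90 * 13
= 1170

1170


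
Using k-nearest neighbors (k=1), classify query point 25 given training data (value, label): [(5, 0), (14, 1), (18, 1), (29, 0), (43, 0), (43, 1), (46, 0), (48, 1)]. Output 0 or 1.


Distances from query 25:
Point 29 (class 0): distance = 4
K=1 nearest neighbors: classes = [0]
Votes for class 1: 0 / 1
Majority vote => class 0

0


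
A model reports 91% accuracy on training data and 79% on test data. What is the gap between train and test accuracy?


Gap = train_accuracy - test_accuracy
= 91 - 79
= 12%
This gap suggests the model is overfitting.

12


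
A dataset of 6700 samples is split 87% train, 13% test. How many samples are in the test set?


Train samples = 6700 * 87% = 5829
Test samples = 6700 - 5829
= 871

871


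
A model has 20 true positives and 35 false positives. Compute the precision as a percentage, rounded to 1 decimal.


Precision = TP / (TP + FP) * 100
= 20 / (20 + 35)
= 20 / 55
= 0.3636
= 36.4%

36.4


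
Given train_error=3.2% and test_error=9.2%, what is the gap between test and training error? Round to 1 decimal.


Generalization gap = test_error - train_error
= 9.2 - 3.2
= 6.0%
A moderate gap.

6.0


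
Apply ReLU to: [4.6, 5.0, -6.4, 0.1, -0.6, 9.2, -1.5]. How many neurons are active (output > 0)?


ReLU(x) = max(0, x) for each element:
ReLU(4.6) = 4.6
ReLU(5.0) = 5.0
ReLU(-6.4) = 0
ReLU(0.1) = 0.1
ReLU(-0.6) = 0
ReLU(9.2) = 9.2
ReLU(-1.5) = 0
Active neurons (>0): 4

4


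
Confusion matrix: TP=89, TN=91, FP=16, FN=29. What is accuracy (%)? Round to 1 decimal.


Accuracy = (TP + TN) / (TP + TN + FP + FN) * 100
= (89 + 91) / (89 + 91 + 16 + 29)
= 180 / 225
= 0.8
= 80.0%

80.0


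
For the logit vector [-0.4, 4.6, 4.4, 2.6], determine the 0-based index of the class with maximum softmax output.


Softmax is a monotonic transformation, so it preserves the argmax.
We need to find the index of the maximum logit.
Index 0: -0.4
Index 1: 4.6
Index 2: 4.4
Index 3: 2.6
Maximum logit = 4.6 at index 1

1


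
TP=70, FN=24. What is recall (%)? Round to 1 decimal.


Recall = TP / (TP + FN) * 100
= 70 / (70 + 24)
= 70 / 94
= 0.7447
= 74.5%

74.5


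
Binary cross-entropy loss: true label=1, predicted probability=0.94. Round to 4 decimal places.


For y=1: Loss = -log(p)
= -log(0.94)
= -(-0.0619)
= 0.0619

0.0619


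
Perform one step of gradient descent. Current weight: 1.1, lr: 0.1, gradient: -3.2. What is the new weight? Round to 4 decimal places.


w_new = w_old - lr * gradient
= 1.1 - 0.1 * -3.2
= 1.1 - (-0.32)
= 1.4200

1.4200


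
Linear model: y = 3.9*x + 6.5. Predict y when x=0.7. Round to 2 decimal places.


y = 3.9 * 0.7 + (6.5)
= 2.73 + (6.5)
= 9.23

9.23


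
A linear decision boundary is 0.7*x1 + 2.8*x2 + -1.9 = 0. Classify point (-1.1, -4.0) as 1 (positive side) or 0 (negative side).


Compute 0.7 * -1.1 + 2.8 * -4.0 + -1.9
= -0.77 + -11.2 + -1.9
= -13.87
Since -13.87 < 0, the point is on the negative side.

0


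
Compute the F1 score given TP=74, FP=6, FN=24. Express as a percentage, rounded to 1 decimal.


Precision = TP / (TP + FP) = 74 / 80 = 0.925
Recall = TP / (TP + FN) = 74 / 98 = 0.7551
F1 = 2 * P * R / (P + R)
= 2 * 0.925 * 0.7551 / (0.925 + 0.7551)
= 1.3969 / 1.6801
= 0.8315
As percentage: 83.1%

83.1


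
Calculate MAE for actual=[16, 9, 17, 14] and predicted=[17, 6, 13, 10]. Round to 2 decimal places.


Absolute errors: [1, 3, 4, 4]
Sum of absolute errors = 12
MAE = 12 / 4 = 3.00

3.00


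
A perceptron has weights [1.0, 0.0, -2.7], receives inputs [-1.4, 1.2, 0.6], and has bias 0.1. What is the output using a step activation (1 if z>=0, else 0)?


z = w . x + b
= 1.0*-1.4 + 0.0*1.2 + -2.7*0.6 + 0.1
= -1.4 + 0.0 + -1.62 + 0.1
= -3.02 + 0.1
= -2.92
Since z = -2.92 < 0, output = 0

0


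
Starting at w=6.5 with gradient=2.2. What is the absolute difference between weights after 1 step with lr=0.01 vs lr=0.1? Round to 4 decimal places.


With lr=0.01: w_new = 6.5 - 0.01 * 2.2 = 6.478
With lr=0.1: w_new = 6.5 - 0.1 * 2.2 = 6.28
Absolute difference = |6.478 - 6.28|
= 0.1980

0.1980


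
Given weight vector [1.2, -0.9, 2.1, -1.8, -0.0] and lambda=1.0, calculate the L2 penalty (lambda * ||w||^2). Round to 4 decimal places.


Squaring each weight:
1.2^2 = 1.44
(-0.9)^2 = 0.81
2.1^2 = 4.41
(-1.8)^2 = 3.24
(-0.0)^2 = 0.0
Sum of squares = 9.9
Penalty = 1.0 * 9.9 = 9.9000

9.9000


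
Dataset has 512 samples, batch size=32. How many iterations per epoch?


Iterations per epoch = dataset_size / batch_size
= 512 / 32
= 16

16


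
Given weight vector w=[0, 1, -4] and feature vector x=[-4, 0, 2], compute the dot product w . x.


Element-wise products:
0 * -4 = 0
1 * 0 = 0
-4 * 2 = -8
Sum = 0 + 0 + -8
= -8

-8


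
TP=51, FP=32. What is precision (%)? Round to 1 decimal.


Precision = TP / (TP + FP) * 100
= 51 / (51 + 32)
= 51 / 83
= 0.6145
= 61.4%

61.4


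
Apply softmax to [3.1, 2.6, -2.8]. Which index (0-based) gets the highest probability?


Softmax is a monotonic transformation, so it preserves the argmax.
We need to find the index of the maximum logit.
Index 0: 3.1
Index 1: 2.6
Index 2: -2.8
Maximum logit = 3.1 at index 0

0


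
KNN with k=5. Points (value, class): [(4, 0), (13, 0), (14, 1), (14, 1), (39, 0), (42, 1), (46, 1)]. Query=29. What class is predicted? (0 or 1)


Distances from query 29:
Point 39 (class 0): distance = 10
Point 42 (class 1): distance = 13
Point 14 (class 1): distance = 15
Point 14 (class 1): distance = 15
Point 13 (class 0): distance = 16
K=5 nearest neighbors: classes = [0, 1, 1, 1, 0]
Votes for class 1: 3 / 5
Majority vote => class 1

1


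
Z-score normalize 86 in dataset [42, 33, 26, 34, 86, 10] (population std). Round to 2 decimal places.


Mean = (42 + 33 + 26 + 34 + 86 + 10) / 6 = 38.5
Variance = sum((x_i - mean)^2) / n = 547.9167
Std = sqrt(547.9167) = 23.4076
Z = (x - mean) / std
= (86 - 38.5) / 23.4076
= 47.5 / 23.4076
= 2.03

2.03


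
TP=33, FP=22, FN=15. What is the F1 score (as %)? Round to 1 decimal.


Precision = TP / (TP + FP) = 33 / 55 = 0.6
Recall = TP / (TP + FN) = 33 / 48 = 0.6875
F1 = 2 * P * R / (P + R)
= 2 * 0.6 * 0.6875 / (0.6 + 0.6875)
= 0.825 / 1.2875
= 0.6408
As percentage: 64.1%

64.1


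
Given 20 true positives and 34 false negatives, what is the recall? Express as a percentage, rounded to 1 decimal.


Recall = TP / (TP + FN) * 100
= 20 / (20 + 34)
= 20 / 54
= 0.3704
= 37.0%

37.0


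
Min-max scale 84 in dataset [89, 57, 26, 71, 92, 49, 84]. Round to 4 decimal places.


Min = 26, Max = 92
Range = 92 - 26 = 66
Scaled = (x - min) / (max - min)
= (84 - 26) / 66
= 58 / 66
= 0.8788

0.8788


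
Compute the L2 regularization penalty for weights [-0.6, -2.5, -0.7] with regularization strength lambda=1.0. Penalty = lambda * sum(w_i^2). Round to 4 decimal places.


Squaring each weight:
(-0.6)^2 = 0.36
(-2.5)^2 = 6.25
(-0.7)^2 = 0.49
Sum of squares = 7.1
Penalty = 1.0 * 7.1 = 7.1000

7.1000


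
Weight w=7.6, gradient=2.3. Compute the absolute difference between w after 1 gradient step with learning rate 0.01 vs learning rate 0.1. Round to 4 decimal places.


With lr=0.01: w_new = 7.6 - 0.01 * 2.3 = 7.577
With lr=0.1: w_new = 7.6 - 0.1 * 2.3 = 7.37
Absolute difference = |7.577 - 7.37|
= 0.2070

0.2070


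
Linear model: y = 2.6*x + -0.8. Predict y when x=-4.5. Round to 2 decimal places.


y = 2.6 * -4.5 + (-0.8)
= -11.7 + (-0.8)
= -12.50

-12.50


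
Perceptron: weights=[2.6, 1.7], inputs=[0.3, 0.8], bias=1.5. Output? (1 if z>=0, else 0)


z = w . x + b
= 2.6*0.3 + 1.7*0.8 + 1.5
= 0.78 + 1.36 + 1.5
= 2.14 + 1.5
= 3.64
Since z = 3.64 >= 0, output = 1

1


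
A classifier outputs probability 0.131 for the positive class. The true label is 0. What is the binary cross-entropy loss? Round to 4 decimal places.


For y=0: Loss = -log(1-p)
= -log(1 - 0.131)
= -log(0.869)
= -(-0.1404)
= 0.1404

0.1404


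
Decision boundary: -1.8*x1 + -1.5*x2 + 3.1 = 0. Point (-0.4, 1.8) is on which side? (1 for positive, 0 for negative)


Compute -1.8 * -0.4 + -1.5 * 1.8 + 3.1
= 0.72 + -2.7 + 3.1
= 1.12
Since 1.12 >= 0, the point is on the positive side.

1


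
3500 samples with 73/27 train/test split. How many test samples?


Train samples = 3500 * 73% = 2555
Test samples = 3500 - 2555
= 945

945


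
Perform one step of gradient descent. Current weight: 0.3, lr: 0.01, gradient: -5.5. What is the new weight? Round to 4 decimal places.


w_new = w_old - lr * gradient
= 0.3 - 0.01 * -5.5
= 0.3 - (-0.055)
= 0.3550

0.3550


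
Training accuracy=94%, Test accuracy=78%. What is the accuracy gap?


Gap = train_accuracy - test_accuracy
= 94 - 78
= 16%
This gap suggests the model is overfitting.

16


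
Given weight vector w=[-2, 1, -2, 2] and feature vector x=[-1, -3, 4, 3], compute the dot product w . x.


Element-wise products:
-2 * -1 = 2
1 * -3 = -3
-2 * 4 = -8
2 * 3 = 6
Sum = 2 + -3 + -8 + 6
= -3

-3


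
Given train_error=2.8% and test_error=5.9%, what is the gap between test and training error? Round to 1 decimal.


Generalization gap = test_error - train_error
= 5.9 - 2.8
= 3.1%
A moderate gap.

3.1


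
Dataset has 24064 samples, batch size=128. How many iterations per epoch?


Iterations per epoch = dataset_size / batch_size
= 24064 / 128
= 188

188


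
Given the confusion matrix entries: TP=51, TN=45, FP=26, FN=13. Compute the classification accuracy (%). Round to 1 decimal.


Accuracy = (TP + TN) / (TP + TN + FP + FN) * 100
= (51 + 45) / (51 + 45 + 26 + 13)
= 96 / 135
= 0.7111
= 71.1%

71.1


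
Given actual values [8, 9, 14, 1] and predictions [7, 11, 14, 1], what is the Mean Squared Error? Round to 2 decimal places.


Differences: [1, -2, 0, 0]
Squared errors: [1, 4, 0, 0]
Sum of squared errors = 5
MSE = 5 / 4 = 1.25

1.25


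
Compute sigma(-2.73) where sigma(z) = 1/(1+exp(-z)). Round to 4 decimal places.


sigmoid(z) = 1 / (1 + exp(-z))
exp(-(-2.73)) = exp(2.73) = 15.3329
1 + 15.3329 = 16.3329
1 / 16.3329 = 0.0612

0.0612


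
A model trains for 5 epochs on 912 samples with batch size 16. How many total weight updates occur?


Iterations per epoch = 912 / 16 = 57
Total updates = iterations_per_epoch * epochs
= 57 * 5
= 285

285


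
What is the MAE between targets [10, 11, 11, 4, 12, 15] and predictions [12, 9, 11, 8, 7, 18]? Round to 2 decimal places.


Absolute errors: [2, 2, 0, 4, 5, 3]
Sum of absolute errors = 16
MAE = 16 / 6 = 2.67

2.67


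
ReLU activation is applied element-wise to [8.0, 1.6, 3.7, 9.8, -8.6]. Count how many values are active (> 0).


ReLU(x) = max(0, x) for each element:
ReLU(8.0) = 8.0
ReLU(1.6) = 1.6
ReLU(3.7) = 3.7
ReLU(9.8) = 9.8
ReLU(-8.6) = 0
Active neurons (>0): 4

4


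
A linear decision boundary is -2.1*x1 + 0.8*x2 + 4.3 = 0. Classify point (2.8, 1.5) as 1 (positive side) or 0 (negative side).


Compute -2.1 * 2.8 + 0.8 * 1.5 + 4.3
= -5.88 + 1.2 + 4.3
= -0.38
Since -0.38 < 0, the point is on the negative side.

0


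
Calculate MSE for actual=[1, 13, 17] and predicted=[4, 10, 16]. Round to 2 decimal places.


Differences: [-3, 3, 1]
Squared errors: [9, 9, 1]
Sum of squared errors = 19
MSE = 19 / 3 = 6.33

6.33


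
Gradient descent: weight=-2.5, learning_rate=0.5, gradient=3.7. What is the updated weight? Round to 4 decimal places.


w_new = w_old - lr * gradient
= -2.5 - 0.5 * 3.7
= -2.5 - (1.85)
= -4.3500

-4.3500


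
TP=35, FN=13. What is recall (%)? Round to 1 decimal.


Recall = TP / (TP + FN) * 100
= 35 / (35 + 13)
= 35 / 48
= 0.7292
= 72.9%

72.9


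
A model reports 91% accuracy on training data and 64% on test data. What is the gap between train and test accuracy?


Gap = train_accuracy - test_accuracy
= 91 - 64
= 27%
This large gap strongly indicates overfitting.

27


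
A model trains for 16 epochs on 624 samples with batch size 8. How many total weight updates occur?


Iterations per epoch = 624 / 8 = 78
Total updates = iterations_per_epoch * epochs
= 78 * 16
= 1248

1248


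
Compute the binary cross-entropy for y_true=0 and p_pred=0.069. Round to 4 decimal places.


For y=0: Loss = -log(1-p)
= -log(1 - 0.069)
= -log(0.931)
= -(-0.0715)
= 0.0715

0.0715


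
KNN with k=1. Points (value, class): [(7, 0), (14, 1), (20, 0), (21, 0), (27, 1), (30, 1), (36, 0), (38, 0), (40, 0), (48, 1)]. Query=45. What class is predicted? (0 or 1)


Distances from query 45:
Point 48 (class 1): distance = 3
K=1 nearest neighbors: classes = [1]
Votes for class 1: 1 / 1
Majority vote => class 1

1


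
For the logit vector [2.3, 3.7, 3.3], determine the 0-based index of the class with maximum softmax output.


Softmax is a monotonic transformation, so it preserves the argmax.
We need to find the index of the maximum logit.
Index 0: 2.3
Index 1: 3.7
Index 2: 3.3
Maximum logit = 3.7 at index 1

1


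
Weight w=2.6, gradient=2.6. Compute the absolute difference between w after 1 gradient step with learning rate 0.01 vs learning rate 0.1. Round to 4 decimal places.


With lr=0.01: w_new = 2.6 - 0.01 * 2.6 = 2.574
With lr=0.1: w_new = 2.6 - 0.1 * 2.6 = 2.34
Absolute difference = |2.574 - 2.34|
= 0.2340

0.2340


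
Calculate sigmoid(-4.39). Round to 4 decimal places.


sigmoid(z) = 1 / (1 + exp(-z))
exp(-(-4.39)) = exp(4.39) = 80.6404
1 + 80.6404 = 81.6404
1 / 81.6404 = 0.0122

0.0122


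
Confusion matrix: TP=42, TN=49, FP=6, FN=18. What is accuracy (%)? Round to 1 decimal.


Accuracy = (TP + TN) / (TP + TN + FP + FN) * 100
= (42 + 49) / (42 + 49 + 6 + 18)
= 91 / 115
= 0.7913
= 79.1%

79.1


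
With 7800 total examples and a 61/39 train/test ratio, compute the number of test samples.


Train samples = 7800 * 61% = 4758
Test samples = 7800 - 4758
= 3042

3042


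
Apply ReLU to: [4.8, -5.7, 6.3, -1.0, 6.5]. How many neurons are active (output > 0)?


ReLU(x) = max(0, x) for each element:
ReLU(4.8) = 4.8
ReLU(-5.7) = 0
ReLU(6.3) = 6.3
ReLU(-1.0) = 0
ReLU(6.5) = 6.5
Active neurons (>0): 3

3


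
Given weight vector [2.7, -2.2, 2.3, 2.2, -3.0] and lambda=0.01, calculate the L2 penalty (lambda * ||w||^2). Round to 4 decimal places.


Squaring each weight:
2.7^2 = 7.29
(-2.2)^2 = 4.84
2.3^2 = 5.29
2.2^2 = 4.84
(-3.0)^2 = 9.0
Sum of squares = 31.26
Penalty = 0.01 * 31.26 = 0.3126

0.3126


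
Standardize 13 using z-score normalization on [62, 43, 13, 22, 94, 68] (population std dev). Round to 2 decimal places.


Mean = (62 + 43 + 13 + 22 + 94 + 68) / 6 = 50.3333
Variance = sum((x_i - mean)^2) / n = 767.5556
Std = sqrt(767.5556) = 27.7048
Z = (x - mean) / std
= (13 - 50.3333) / 27.7048
= -37.3333 / 27.7048
= -1.35

-1.35


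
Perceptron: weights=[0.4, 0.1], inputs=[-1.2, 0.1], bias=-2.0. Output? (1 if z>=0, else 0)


z = w . x + b
= 0.4*-1.2 + 0.1*0.1 + -2.0
= -0.48 + 0.01 + -2.0
= -0.47 + -2.0
= -2.47
Since z = -2.47 < 0, output = 0

0


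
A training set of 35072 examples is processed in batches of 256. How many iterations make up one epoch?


Iterations per epoch = dataset_size / batch_size
= 35072 / 256
= 137

137


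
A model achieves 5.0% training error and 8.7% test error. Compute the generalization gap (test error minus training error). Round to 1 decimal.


Generalization gap = test_error - train_error
= 8.7 - 5.0
= 3.7%
A moderate gap.

3.7


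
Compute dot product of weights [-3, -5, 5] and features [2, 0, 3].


Element-wise products:
-3 * 2 = -6
-5 * 0 = 0
5 * 3 = 15
Sum = -6 + 0 + 15
= 9

9


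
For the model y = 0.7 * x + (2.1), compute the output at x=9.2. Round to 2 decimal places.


y = 0.7 * 9.2 + (2.1)
= 6.44 + (2.1)
= 8.54

8.54


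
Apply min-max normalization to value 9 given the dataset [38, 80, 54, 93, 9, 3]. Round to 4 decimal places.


Min = 3, Max = 93
Range = 93 - 3 = 90
Scaled = (x - min) / (max - min)
= (9 - 3) / 90
= 6 / 90
= 0.0667

0.0667


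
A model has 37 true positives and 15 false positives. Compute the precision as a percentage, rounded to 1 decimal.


Precision = TP / (TP + FP) * 100
= 37 / (37 + 15)
= 37 / 52
= 0.7115
= 71.2%

71.2


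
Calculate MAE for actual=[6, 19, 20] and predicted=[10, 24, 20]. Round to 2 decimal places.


Absolute errors: [4, 5, 0]
Sum of absolute errors = 9
MAE = 9 / 3 = 3.00

3.00


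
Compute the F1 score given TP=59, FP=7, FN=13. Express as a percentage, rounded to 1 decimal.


Precision = TP / (TP + FP) = 59 / 66 = 0.8939
Recall = TP / (TP + FN) = 59 / 72 = 0.8194
F1 = 2 * P * R / (P + R)
= 2 * 0.8939 * 0.8194 / (0.8939 + 0.8194)
= 1.4651 / 1.7134
= 0.8551
As percentage: 85.5%

85.5


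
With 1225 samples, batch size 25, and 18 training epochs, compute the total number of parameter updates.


Iterations per epoch = 1225 / 25 = 49
Total updates = iterations_per_epoch * epochs
= 49 * 18
= 882

882


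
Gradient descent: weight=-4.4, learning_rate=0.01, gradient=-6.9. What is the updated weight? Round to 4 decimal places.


w_new = w_old - lr * gradient
= -4.4 - 0.01 * -6.9
= -4.4 - (-0.069)
= -4.3310

-4.3310


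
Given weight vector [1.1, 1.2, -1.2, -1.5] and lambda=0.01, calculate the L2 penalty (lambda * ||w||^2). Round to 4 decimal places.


Squaring each weight:
1.1^2 = 1.21
1.2^2 = 1.44
(-1.2)^2 = 1.44
(-1.5)^2 = 2.25
Sum of squares = 6.34
Penalty = 0.01 * 6.34 = 0.0634

0.0634


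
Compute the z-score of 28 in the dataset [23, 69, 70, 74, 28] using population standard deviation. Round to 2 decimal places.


Mean = (23 + 69 + 70 + 74 + 28) / 5 = 52.8
Variance = sum((x_i - mean)^2) / n = 502.16
Std = sqrt(502.16) = 22.4089
Z = (x - mean) / std
= (28 - 52.8) / 22.4089
= -24.8 / 22.4089
= -1.11

-1.11


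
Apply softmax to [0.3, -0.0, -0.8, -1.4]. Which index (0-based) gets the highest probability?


Softmax is a monotonic transformation, so it preserves the argmax.
We need to find the index of the maximum logit.
Index 0: 0.3
Index 1: -0.0
Index 2: -0.8
Index 3: -1.4
Maximum logit = 0.3 at index 0

0


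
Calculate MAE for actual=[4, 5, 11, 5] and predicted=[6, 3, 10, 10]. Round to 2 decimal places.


Absolute errors: [2, 2, 1, 5]
Sum of absolute errors = 10
MAE = 10 / 4 = 2.50

2.50


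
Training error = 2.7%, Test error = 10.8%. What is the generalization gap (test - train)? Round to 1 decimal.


Generalization gap = test_error - train_error
= 10.8 - 2.7
= 8.1%
A moderate gap.

8.1


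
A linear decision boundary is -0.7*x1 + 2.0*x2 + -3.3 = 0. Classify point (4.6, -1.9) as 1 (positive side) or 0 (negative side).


Compute -0.7 * 4.6 + 2.0 * -1.9 + -3.3
= -3.22 + -3.8 + -3.3
= -10.32
Since -10.32 < 0, the point is on the negative side.

0


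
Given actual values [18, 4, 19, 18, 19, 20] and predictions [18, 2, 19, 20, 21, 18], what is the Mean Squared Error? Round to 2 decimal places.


Differences: [0, 2, 0, -2, -2, 2]
Squared errors: [0, 4, 0, 4, 4, 4]
Sum of squared errors = 16
MSE = 16 / 6 = 2.67

2.67


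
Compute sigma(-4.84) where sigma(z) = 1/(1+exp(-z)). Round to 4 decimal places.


sigmoid(z) = 1 / (1 + exp(-z))
exp(-(-4.84)) = exp(4.84) = 126.4694
1 + 126.4694 = 127.4694
1 / 127.4694 = 0.0078

0.0078


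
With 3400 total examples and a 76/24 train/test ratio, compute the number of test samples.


Train samples = 3400 * 76% = 2584
Test samples = 3400 - 2584
= 816

816


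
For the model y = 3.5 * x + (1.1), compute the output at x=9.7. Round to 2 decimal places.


y = 3.5 * 9.7 + (1.1)
= 33.95 + (1.1)
= 35.05

35.05


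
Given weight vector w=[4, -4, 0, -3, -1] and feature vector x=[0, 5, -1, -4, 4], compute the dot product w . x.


Element-wise products:
4 * 0 = 0
-4 * 5 = -20
0 * -1 = 0
-3 * -4 = 12
-1 * 4 = -4
Sum = 0 + -20 + 0 + 12 + -4
= -12

-12


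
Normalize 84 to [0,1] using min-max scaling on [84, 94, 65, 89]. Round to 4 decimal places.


Min = 65, Max = 94
Range = 94 - 65 = 29
Scaled = (x - min) / (max - min)
= (84 - 65) / 29
= 19 / 29
= 0.6552

0.6552


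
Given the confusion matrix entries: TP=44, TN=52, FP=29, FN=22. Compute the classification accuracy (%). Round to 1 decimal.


Accuracy = (TP + TN) / (TP + TN + FP + FN) * 100
= (44 + 52) / (44 + 52 + 29 + 22)
= 96 / 147
= 0.6531
= 65.3%

65.3


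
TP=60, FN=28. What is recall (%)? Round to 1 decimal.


Recall = TP / (TP + FN) * 100
= 60 / (60 + 28)
= 60 / 88
= 0.6818
= 68.2%

68.2


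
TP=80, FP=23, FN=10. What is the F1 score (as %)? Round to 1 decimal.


Precision = TP / (TP + FP) = 80 / 103 = 0.7767
Recall = TP / (TP + FN) = 80 / 90 = 0.8889
F1 = 2 * P * R / (P + R)
= 2 * 0.7767 * 0.8889 / (0.7767 + 0.8889)
= 1.3808 / 1.6656
= 0.829
As percentage: 82.9%

82.9


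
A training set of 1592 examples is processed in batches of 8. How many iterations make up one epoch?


Iterations per epoch = dataset_size / batch_size
= 1592 / 8
= 199

199


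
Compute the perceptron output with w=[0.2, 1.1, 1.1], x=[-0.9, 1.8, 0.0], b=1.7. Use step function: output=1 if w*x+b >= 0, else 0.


z = w . x + b
= 0.2*-0.9 + 1.1*1.8 + 1.1*0.0 + 1.7
= -0.18 + 1.98 + 0.0 + 1.7
= 1.8 + 1.7
= 3.5
Since z = 3.5 >= 0, output = 1

1


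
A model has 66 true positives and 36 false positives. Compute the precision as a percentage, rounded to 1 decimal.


Precision = TP / (TP + FP) * 100
= 66 / (66 + 36)
= 66 / 102
= 0.6471
= 64.7%

64.7


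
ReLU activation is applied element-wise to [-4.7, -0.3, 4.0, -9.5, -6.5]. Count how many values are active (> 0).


ReLU(x) = max(0, x) for each element:
ReLU(-4.7) = 0
ReLU(-0.3) = 0
ReLU(4.0) = 4.0
ReLU(-9.5) = 0
ReLU(-6.5) = 0
Active neurons (>0): 1

1


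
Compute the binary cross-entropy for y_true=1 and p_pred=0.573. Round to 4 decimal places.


For y=1: Loss = -log(p)
= -log(0.573)
= -(-0.5569)
= 0.5569

0.5569


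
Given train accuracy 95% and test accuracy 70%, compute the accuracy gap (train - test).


Gap = train_accuracy - test_accuracy
= 95 - 70
= 25%
This large gap strongly indicates overfitting.

25


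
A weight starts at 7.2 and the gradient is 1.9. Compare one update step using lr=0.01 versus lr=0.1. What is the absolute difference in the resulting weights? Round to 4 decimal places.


With lr=0.01: w_new = 7.2 - 0.01 * 1.9 = 7.181
With lr=0.1: w_new = 7.2 - 0.1 * 1.9 = 7.01
Absolute difference = |7.181 - 7.01|
= 0.1710

0.1710


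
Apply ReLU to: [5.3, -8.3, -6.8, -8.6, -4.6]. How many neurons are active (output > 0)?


ReLU(x) = max(0, x) for each element:
ReLU(5.3) = 5.3
ReLU(-8.3) = 0
ReLU(-6.8) = 0
ReLU(-8.6) = 0
ReLU(-4.6) = 0
Active neurons (>0): 1

1


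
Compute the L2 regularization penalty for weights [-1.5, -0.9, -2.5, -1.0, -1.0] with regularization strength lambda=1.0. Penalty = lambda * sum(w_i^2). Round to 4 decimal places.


Squaring each weight:
(-1.5)^2 = 2.25
(-0.9)^2 = 0.81
(-2.5)^2 = 6.25
(-1.0)^2 = 1.0
(-1.0)^2 = 1.0
Sum of squares = 11.31
Penalty = 1.0 * 11.31 = 11.3100

11.3100


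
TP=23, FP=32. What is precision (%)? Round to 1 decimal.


Precision = TP / (TP + FP) * 100
= 23 / (23 + 32)
= 23 / 55
= 0.4182
= 41.8%

41.8


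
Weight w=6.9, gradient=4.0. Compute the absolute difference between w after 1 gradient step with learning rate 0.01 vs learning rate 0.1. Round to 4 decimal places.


With lr=0.01: w_new = 6.9 - 0.01 * 4.0 = 6.86
With lr=0.1: w_new = 6.9 - 0.1 * 4.0 = 6.5
Absolute difference = |6.86 - 6.5|
= 0.3600

0.3600


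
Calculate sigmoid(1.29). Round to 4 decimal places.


sigmoid(z) = 1 / (1 + exp(-z))
exp(-(1.29)) = exp(-1.29) = 0.2753
1 + 0.2753 = 1.2753
1 / 1.2753 = 0.7841

0.7841


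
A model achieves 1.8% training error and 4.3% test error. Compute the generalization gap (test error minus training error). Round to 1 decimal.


Generalization gap = test_error - train_error
= 4.3 - 1.8
= 2.5%
A moderate gap.

2.5


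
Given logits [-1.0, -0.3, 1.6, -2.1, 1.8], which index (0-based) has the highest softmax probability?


Softmax is a monotonic transformation, so it preserves the argmax.
We need to find the index of the maximum logit.
Index 0: -1.0
Index 1: -0.3
Index 2: 1.6
Index 3: -2.1
Index 4: 1.8
Maximum logit = 1.8 at index 4

4
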